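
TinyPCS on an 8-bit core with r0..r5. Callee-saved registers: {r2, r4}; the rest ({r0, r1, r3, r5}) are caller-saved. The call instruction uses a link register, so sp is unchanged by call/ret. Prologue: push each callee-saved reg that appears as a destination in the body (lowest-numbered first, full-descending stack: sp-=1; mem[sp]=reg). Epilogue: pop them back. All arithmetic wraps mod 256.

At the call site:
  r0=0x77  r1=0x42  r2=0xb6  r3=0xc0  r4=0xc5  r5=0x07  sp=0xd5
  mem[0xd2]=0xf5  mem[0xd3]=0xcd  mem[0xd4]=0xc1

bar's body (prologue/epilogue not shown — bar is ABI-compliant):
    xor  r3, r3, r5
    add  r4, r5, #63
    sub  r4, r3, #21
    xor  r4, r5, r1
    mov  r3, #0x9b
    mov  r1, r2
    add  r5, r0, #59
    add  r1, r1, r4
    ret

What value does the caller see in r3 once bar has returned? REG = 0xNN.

REG = 0x9b

prologue: push r4 -> mem[0xd4]=0xc5, sp=0xd4
body[0] xor  r3, r3, r5 -> r3=0xc7
body[1] add  r4, r5, #63 -> r4=0x46
body[2] sub  r4, r3, #21 -> r4=0xb2
body[3] xor  r4, r5, r1 -> r4=0x45
body[4] mov  r3, #0x9b -> r3=0x9b
body[5] mov  r1, r2 -> r1=0xb6
body[6] add  r5, r0, #59 -> r5=0xb2
body[7] add  r1, r1, r4 -> r1=0xfb
epilogue: pop r4=0xc5, sp=0xd5
r3 is caller-saved -> body value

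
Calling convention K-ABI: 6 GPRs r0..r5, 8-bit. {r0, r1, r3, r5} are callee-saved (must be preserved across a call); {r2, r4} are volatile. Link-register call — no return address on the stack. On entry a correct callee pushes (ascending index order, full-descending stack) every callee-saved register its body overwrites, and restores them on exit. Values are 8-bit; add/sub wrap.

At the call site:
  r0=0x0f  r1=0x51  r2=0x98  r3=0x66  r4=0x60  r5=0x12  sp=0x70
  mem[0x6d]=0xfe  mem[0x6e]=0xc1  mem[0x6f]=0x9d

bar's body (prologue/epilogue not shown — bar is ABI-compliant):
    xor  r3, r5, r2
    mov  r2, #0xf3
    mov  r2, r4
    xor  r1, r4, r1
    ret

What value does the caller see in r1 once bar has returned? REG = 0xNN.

REG = 0x51

prologue: push r1 -> mem[0x6f]=0x51, sp=0x6f
prologue: push r3 -> mem[0x6e]=0x66, sp=0x6e
body[0] xor  r3, r5, r2 -> r3=0x8a
body[1] mov  r2, #0xf3 -> r2=0xf3
body[2] mov  r2, r4 -> r2=0x60
body[3] xor  r1, r4, r1 -> r1=0x31
epilogue: pop r3=0x66, sp=0x6f
epilogue: pop r1=0x51, sp=0x70
r1 is callee-saved -> restored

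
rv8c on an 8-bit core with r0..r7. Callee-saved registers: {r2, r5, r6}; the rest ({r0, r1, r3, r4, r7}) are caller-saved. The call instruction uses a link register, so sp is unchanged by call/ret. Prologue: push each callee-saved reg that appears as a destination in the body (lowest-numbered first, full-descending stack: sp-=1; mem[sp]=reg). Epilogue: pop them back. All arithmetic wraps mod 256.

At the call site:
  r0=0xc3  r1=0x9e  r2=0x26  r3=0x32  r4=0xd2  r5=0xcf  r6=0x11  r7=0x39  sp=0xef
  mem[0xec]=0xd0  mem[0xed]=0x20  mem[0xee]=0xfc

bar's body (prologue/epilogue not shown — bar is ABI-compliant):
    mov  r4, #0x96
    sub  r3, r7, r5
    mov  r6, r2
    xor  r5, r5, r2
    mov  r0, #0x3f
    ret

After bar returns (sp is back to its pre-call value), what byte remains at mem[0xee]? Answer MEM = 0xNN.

MEM = 0xcf

prologue: push r5 -> mem[0xee]=0xcf, sp=0xee
prologue: push r6 -> mem[0xed]=0x11, sp=0xed
body[0] mov  r4, #0x96 -> r4=0x96
body[1] sub  r3, r7, r5 -> r3=0x6a
body[2] mov  r6, r2 -> r6=0x26
body[3] xor  r5, r5, r2 -> r5=0xe9
body[4] mov  r0, #0x3f -> r0=0x3f
epilogue: pop r6=0x11, sp=0xee
epilogue: pop r5=0xcf, sp=0xef
prologue pushed ['r5', 'r6'] at ['0xee', '0xed']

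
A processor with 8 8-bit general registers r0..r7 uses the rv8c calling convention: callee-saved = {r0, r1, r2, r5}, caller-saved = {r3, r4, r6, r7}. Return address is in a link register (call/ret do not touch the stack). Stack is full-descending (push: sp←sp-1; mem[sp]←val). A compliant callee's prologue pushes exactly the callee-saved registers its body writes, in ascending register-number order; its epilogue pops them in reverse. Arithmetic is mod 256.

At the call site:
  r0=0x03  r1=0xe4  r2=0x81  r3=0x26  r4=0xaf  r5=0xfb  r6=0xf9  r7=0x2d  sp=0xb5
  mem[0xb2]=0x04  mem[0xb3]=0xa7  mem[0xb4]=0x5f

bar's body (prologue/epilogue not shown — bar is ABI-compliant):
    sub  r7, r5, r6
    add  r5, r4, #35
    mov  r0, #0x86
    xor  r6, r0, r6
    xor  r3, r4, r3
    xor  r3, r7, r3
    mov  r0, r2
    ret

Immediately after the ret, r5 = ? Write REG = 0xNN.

REG = 0xfb

prologue: push r0 -> mem[0xb4]=0x03, sp=0xb4
prologue: push r5 -> mem[0xb3]=0xfb, sp=0xb3
body[0] sub  r7, r5, r6 -> r7=0x02
body[1] add  r5, r4, #35 -> r5=0xd2
body[2] mov  r0, #0x86 -> r0=0x86
body[3] xor  r6, r0, r6 -> r6=0x7f
body[4] xor  r3, r4, r3 -> r3=0x89
body[5] xor  r3, r7, r3 -> r3=0x8b
body[6] mov  r0, r2 -> r0=0x81
epilogue: pop r5=0xfb, sp=0xb4
epilogue: pop r0=0x03, sp=0xb5
r5 is callee-saved -> restored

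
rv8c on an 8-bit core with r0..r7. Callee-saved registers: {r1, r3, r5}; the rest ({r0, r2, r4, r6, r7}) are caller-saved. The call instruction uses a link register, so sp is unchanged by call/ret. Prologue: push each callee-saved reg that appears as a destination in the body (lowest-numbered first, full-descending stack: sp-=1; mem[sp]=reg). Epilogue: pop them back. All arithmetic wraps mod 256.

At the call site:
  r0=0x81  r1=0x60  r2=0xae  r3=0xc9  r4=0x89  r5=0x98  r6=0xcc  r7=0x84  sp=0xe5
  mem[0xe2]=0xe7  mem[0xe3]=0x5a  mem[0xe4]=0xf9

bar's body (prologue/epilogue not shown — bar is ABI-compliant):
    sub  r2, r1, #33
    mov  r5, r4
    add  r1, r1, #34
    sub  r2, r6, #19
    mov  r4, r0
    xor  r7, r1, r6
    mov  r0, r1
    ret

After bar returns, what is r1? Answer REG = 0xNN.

REG = 0x60

prologue: push r1 → mem[0xe4]=0x60, sp=0xe4
prologue: push r5 → mem[0xe3]=0x98, sp=0xe3
body[0] sub  r2, r1, #33 → r2=0x3f
body[1] mov  r5, r4 → r5=0x89
body[2] add  r1, r1, #34 → r1=0x82
body[3] sub  r2, r6, #19 → r2=0xb9
body[4] mov  r4, r0 → r4=0x81
body[5] xor  r7, r1, r6 → r7=0x4e
body[6] mov  r0, r1 → r0=0x82
epilogue: pop r5=0x98, sp=0xe4
epilogue: pop r1=0x60, sp=0xe5
r1 is callee-saved → restored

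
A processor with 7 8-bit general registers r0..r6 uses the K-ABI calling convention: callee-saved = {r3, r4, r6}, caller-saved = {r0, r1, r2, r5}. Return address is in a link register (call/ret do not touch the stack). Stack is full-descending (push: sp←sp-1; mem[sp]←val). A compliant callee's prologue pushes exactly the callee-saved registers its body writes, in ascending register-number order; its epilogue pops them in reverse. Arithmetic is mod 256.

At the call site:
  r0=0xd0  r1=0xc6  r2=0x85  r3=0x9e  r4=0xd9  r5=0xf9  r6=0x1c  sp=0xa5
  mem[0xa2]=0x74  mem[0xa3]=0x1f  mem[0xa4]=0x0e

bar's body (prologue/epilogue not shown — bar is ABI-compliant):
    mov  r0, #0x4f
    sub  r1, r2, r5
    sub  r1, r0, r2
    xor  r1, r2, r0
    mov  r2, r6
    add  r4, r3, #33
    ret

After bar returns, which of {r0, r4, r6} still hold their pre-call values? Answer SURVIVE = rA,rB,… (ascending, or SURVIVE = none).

prologue: push r4 -> mem[0xa4]=0xd9, sp=0xa4
body[0] mov  r0, #0x4f -> r0=0x4f
body[1] sub  r1, r2, r5 -> r1=0x8c
body[2] sub  r1, r0, r2 -> r1=0xca
body[3] xor  r1, r2, r0 -> r1=0xca
body[4] mov  r2, r6 -> r2=0x1c
body[5] add  r4, r3, #33 -> r4=0xbf
epilogue: pop r4=0xd9, sp=0xa5
r0: caller-saved, written=True
r4: callee-saved, written=True
r6: callee-saved, written=False

SURVIVE = r4,r6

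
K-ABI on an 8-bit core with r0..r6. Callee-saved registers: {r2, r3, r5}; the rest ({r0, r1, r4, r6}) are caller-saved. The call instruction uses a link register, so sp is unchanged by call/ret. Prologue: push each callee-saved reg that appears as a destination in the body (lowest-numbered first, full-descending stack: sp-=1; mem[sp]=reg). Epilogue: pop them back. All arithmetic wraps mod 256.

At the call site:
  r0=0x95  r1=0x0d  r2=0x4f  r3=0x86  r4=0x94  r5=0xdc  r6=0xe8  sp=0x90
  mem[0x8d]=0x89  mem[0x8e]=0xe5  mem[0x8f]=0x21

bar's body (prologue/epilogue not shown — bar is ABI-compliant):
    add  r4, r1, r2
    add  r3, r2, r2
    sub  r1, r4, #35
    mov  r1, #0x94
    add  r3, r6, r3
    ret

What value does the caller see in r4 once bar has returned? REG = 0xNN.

REG = 0x5c

prologue: push r3 → mem[0x8f]=0x86, sp=0x8f
body[0] add  r4, r1, r2 → r4=0x5c
body[1] add  r3, r2, r2 → r3=0x9e
body[2] sub  r1, r4, #35 → r1=0x39
body[3] mov  r1, #0x94 → r1=0x94
body[4] add  r3, r6, r3 → r3=0x86
epilogue: pop r3=0x86, sp=0x90
r4 is caller-saved → body value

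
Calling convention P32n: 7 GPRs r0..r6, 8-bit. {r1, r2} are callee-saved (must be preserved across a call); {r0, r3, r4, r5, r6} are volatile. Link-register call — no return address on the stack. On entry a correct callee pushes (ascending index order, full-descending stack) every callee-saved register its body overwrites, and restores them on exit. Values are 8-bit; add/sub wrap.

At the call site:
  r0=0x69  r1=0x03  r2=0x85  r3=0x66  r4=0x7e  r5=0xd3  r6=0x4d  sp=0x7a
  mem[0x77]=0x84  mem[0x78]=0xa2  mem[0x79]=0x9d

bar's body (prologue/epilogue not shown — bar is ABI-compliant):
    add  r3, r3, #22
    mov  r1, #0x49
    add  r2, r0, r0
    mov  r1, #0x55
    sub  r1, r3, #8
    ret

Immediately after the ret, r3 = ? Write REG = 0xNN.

REG = 0x7c

prologue: push r1 -> mem[0x79]=0x03, sp=0x79
prologue: push r2 -> mem[0x78]=0x85, sp=0x78
body[0] add  r3, r3, #22 -> r3=0x7c
body[1] mov  r1, #0x49 -> r1=0x49
body[2] add  r2, r0, r0 -> r2=0xd2
body[3] mov  r1, #0x55 -> r1=0x55
body[4] sub  r1, r3, #8 -> r1=0x74
epilogue: pop r2=0x85, sp=0x79
epilogue: pop r1=0x03, sp=0x7a
r3 is caller-saved -> body value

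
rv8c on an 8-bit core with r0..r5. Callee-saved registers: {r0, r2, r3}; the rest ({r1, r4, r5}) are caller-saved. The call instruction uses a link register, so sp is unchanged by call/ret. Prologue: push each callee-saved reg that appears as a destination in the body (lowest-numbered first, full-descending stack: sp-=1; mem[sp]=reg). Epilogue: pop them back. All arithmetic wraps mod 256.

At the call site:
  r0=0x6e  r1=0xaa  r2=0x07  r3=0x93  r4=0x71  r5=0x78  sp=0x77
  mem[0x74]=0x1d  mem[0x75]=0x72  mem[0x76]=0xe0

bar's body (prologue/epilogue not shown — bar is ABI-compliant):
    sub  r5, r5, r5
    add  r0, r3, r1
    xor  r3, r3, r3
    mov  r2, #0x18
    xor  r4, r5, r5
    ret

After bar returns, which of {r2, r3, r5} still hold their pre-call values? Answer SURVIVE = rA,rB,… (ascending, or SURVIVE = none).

SURVIVE = r2,r3

prologue: push r0 → mem[0x76]=0x6e, sp=0x76
prologue: push r2 → mem[0x75]=0x07, sp=0x75
prologue: push r3 → mem[0x74]=0x93, sp=0x74
body[0] sub  r5, r5, r5 → r5=0x00
body[1] add  r0, r3, r1 → r0=0x3d
body[2] xor  r3, r3, r3 → r3=0x00
body[3] mov  r2, #0x18 → r2=0x18
body[4] xor  r4, r5, r5 → r4=0x00
epilogue: pop r3=0x93, sp=0x75
epilogue: pop r2=0x07, sp=0x76
epilogue: pop r0=0x6e, sp=0x77
r2: callee-saved, written=True
r3: callee-saved, written=True
r5: caller-saved, written=True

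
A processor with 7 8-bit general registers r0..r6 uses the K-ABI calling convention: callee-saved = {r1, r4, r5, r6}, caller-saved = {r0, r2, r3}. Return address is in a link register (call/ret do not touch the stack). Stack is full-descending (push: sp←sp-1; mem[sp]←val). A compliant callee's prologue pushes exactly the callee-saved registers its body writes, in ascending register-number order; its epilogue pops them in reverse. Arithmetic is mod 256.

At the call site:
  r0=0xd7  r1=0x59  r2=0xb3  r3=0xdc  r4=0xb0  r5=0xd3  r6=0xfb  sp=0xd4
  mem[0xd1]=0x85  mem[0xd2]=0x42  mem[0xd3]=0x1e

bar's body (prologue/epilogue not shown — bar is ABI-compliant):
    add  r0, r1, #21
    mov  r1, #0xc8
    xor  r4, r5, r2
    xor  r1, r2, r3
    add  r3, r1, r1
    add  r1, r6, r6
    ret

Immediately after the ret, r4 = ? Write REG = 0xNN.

REG = 0xb0

prologue: push r1 -> mem[0xd3]=0x59, sp=0xd3
prologue: push r4 -> mem[0xd2]=0xb0, sp=0xd2
body[0] add  r0, r1, #21 -> r0=0x6e
body[1] mov  r1, #0xc8 -> r1=0xc8
body[2] xor  r4, r5, r2 -> r4=0x60
body[3] xor  r1, r2, r3 -> r1=0x6f
body[4] add  r3, r1, r1 -> r3=0xde
body[5] add  r1, r6, r6 -> r1=0xf6
epilogue: pop r4=0xb0, sp=0xd3
epilogue: pop r1=0x59, sp=0xd4
r4 is callee-saved -> restored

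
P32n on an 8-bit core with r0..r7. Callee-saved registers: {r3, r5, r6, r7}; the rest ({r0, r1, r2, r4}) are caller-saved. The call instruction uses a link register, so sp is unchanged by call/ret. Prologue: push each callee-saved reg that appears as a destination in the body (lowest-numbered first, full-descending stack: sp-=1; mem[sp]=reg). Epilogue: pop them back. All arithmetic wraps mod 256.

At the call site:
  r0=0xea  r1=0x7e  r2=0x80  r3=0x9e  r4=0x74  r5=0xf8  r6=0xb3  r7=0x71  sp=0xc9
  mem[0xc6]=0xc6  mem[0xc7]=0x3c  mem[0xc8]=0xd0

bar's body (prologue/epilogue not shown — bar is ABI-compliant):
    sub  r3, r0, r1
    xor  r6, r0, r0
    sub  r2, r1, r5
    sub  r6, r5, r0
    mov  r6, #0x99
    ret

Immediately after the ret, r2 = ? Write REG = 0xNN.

REG = 0x86

prologue: push r3 -> mem[0xc8]=0x9e, sp=0xc8
prologue: push r6 -> mem[0xc7]=0xb3, sp=0xc7
body[0] sub  r3, r0, r1 -> r3=0x6c
body[1] xor  r6, r0, r0 -> r6=0x00
body[2] sub  r2, r1, r5 -> r2=0x86
body[3] sub  r6, r5, r0 -> r6=0x0e
body[4] mov  r6, #0x99 -> r6=0x99
epilogue: pop r6=0xb3, sp=0xc8
epilogue: pop r3=0x9e, sp=0xc9
r2 is caller-saved -> body value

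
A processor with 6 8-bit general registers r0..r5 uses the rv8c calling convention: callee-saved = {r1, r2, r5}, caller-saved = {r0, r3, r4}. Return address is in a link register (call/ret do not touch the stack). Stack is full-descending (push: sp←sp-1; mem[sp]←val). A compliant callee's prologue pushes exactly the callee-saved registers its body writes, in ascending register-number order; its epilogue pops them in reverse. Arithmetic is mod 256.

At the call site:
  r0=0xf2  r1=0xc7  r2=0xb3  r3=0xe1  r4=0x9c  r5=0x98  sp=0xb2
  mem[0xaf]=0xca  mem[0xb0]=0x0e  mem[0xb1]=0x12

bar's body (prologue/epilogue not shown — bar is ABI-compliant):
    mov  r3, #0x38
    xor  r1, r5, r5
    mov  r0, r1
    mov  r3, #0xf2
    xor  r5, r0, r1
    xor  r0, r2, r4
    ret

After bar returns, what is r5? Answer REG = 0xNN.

prologue: push r1 → mem[0xb1]=0xc7, sp=0xb1
prologue: push r5 → mem[0xb0]=0x98, sp=0xb0
body[0] mov  r3, #0x38 → r3=0x38
body[1] xor  r1, r5, r5 → r1=0x00
body[2] mov  r0, r1 → r0=0x00
body[3] mov  r3, #0xf2 → r3=0xf2
body[4] xor  r5, r0, r1 → r5=0x00
body[5] xor  r0, r2, r4 → r0=0x2f
epilogue: pop r5=0x98, sp=0xb1
epilogue: pop r1=0xc7, sp=0xb2
r5 is callee-saved → restored

REG = 0x98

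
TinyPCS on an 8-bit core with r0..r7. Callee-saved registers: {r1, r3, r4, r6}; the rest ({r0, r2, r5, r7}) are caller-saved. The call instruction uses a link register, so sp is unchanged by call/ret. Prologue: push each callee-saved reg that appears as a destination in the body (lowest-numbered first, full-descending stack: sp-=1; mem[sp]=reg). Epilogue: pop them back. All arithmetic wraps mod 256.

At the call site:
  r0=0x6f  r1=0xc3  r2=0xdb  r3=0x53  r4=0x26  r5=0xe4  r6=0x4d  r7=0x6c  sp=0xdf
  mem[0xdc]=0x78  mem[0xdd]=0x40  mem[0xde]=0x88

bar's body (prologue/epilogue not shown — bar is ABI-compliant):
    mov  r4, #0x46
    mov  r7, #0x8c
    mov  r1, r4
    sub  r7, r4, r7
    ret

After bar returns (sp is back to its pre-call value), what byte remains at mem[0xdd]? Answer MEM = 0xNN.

prologue: push r1 -> mem[0xde]=0xc3, sp=0xde
prologue: push r4 -> mem[0xdd]=0x26, sp=0xdd
body[0] mov  r4, #0x46 -> r4=0x46
body[1] mov  r7, #0x8c -> r7=0x8c
body[2] mov  r1, r4 -> r1=0x46
body[3] sub  r7, r4, r7 -> r7=0xba
epilogue: pop r4=0x26, sp=0xde
epilogue: pop r1=0xc3, sp=0xdf
prologue pushed ['r1', 'r4'] at ['0xde', '0xdd']

MEM = 0x26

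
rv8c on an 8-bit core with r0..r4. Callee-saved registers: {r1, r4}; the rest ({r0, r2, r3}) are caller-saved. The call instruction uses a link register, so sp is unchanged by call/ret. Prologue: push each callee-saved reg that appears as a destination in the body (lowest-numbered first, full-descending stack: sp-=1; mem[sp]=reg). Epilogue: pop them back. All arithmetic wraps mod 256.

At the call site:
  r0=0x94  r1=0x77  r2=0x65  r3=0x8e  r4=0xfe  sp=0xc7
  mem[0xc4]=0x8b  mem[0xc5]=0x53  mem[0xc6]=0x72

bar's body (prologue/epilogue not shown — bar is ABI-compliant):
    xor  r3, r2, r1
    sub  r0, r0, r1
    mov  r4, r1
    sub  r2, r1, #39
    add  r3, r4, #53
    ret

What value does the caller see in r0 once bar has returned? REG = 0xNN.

REG = 0x1d

prologue: push r4 -> mem[0xc6]=0xfe, sp=0xc6
body[0] xor  r3, r2, r1 -> r3=0x12
body[1] sub  r0, r0, r1 -> r0=0x1d
body[2] mov  r4, r1 -> r4=0x77
body[3] sub  r2, r1, #39 -> r2=0x50
body[4] add  r3, r4, #53 -> r3=0xac
epilogue: pop r4=0xfe, sp=0xc7
r0 is caller-saved -> body value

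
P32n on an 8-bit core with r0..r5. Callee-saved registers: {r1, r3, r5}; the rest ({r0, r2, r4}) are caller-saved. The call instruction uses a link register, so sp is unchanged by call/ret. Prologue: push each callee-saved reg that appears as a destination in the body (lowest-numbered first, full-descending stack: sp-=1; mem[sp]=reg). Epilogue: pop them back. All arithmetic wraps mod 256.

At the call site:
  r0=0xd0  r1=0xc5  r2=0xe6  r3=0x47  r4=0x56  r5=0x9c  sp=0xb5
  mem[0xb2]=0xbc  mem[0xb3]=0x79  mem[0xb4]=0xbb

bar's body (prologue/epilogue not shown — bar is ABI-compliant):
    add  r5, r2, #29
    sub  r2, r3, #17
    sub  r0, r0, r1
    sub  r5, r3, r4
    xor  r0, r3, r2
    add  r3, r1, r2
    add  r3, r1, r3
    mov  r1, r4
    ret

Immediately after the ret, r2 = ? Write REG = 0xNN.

prologue: push r1 → mem[0xb4]=0xc5, sp=0xb4
prologue: push r3 → mem[0xb3]=0x47, sp=0xb3
prologue: push r5 → mem[0xb2]=0x9c, sp=0xb2
body[0] add  r5, r2, #29 → r5=0x03
body[1] sub  r2, r3, #17 → r2=0x36
body[2] sub  r0, r0, r1 → r0=0x0b
body[3] sub  r5, r3, r4 → r5=0xf1
body[4] xor  r0, r3, r2 → r0=0x71
body[5] add  r3, r1, r2 → r3=0xfb
body[6] add  r3, r1, r3 → r3=0xc0
body[7] mov  r1, r4 → r1=0x56
epilogue: pop r5=0x9c, sp=0xb3
epilogue: pop r3=0x47, sp=0xb4
epilogue: pop r1=0xc5, sp=0xb5
r2 is caller-saved → body value

REG = 0x36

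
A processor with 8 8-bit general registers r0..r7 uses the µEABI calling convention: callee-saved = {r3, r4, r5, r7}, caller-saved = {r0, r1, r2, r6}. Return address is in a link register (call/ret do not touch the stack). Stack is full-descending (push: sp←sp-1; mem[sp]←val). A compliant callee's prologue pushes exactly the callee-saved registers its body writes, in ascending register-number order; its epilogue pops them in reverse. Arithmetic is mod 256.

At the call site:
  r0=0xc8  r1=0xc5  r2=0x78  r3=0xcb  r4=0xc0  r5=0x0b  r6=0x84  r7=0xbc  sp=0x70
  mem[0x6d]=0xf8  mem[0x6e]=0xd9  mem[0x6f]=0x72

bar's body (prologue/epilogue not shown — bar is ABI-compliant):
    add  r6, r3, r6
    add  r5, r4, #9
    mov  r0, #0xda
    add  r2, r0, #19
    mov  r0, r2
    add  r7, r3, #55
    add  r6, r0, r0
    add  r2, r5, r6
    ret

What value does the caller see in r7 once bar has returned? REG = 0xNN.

prologue: push r5 -> mem[0x6f]=0x0b, sp=0x6f
prologue: push r7 -> mem[0x6e]=0xbc, sp=0x6e
body[0] add  r6, r3, r6 -> r6=0x4f
body[1] add  r5, r4, #9 -> r5=0xc9
body[2] mov  r0, #0xda -> r0=0xda
body[3] add  r2, r0, #19 -> r2=0xed
body[4] mov  r0, r2 -> r0=0xed
body[5] add  r7, r3, #55 -> r7=0x02
body[6] add  r6, r0, r0 -> r6=0xda
body[7] add  r2, r5, r6 -> r2=0xa3
epilogue: pop r7=0xbc, sp=0x6f
epilogue: pop r5=0x0b, sp=0x70
r7 is callee-saved -> restored

REG = 0xbc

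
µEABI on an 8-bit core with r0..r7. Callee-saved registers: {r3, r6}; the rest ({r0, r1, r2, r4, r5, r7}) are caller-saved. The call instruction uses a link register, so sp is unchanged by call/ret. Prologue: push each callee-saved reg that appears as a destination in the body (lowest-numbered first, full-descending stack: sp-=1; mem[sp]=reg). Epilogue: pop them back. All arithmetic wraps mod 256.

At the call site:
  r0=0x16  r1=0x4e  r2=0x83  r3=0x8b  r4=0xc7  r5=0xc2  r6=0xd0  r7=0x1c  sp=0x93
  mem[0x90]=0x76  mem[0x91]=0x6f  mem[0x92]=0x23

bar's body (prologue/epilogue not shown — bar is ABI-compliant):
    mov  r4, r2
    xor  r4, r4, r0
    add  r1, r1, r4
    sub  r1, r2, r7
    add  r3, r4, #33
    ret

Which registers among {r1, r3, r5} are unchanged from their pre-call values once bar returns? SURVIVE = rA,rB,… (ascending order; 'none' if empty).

prologue: push r3 → mem[0x92]=0x8b, sp=0x92
body[0] mov  r4, r2 → r4=0x83
body[1] xor  r4, r4, r0 → r4=0x95
body[2] add  r1, r1, r4 → r1=0xe3
body[3] sub  r1, r2, r7 → r1=0x67
body[4] add  r3, r4, #33 → r3=0xb6
epilogue: pop r3=0x8b, sp=0x93
r1: caller-saved, written=True
r3: callee-saved, written=True
r5: caller-saved, written=False

SURVIVE = r3,r5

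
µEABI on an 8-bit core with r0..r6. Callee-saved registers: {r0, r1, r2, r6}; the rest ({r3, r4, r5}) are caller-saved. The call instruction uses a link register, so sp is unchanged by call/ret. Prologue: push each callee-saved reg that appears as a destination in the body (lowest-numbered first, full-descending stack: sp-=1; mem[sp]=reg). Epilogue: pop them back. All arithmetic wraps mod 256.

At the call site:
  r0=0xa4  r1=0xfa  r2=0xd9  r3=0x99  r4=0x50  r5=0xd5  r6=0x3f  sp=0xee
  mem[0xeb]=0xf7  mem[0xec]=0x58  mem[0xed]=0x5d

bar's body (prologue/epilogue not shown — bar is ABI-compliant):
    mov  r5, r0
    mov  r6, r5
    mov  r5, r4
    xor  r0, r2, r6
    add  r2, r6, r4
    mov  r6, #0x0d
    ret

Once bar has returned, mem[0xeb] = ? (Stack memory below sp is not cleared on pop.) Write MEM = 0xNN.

MEM = 0x3f

prologue: push r0 → mem[0xed]=0xa4, sp=0xed
prologue: push r2 → mem[0xec]=0xd9, sp=0xec
prologue: push r6 → mem[0xeb]=0x3f, sp=0xeb
body[0] mov  r5, r0 → r5=0xa4
body[1] mov  r6, r5 → r6=0xa4
body[2] mov  r5, r4 → r5=0x50
body[3] xor  r0, r2, r6 → r0=0x7d
body[4] add  r2, r6, r4 → r2=0xf4
body[5] mov  r6, #0x0d → r6=0x0d
epilogue: pop r6=0x3f, sp=0xec
epilogue: pop r2=0xd9, sp=0xed
epilogue: pop r0=0xa4, sp=0xee
prologue pushed ['r0', 'r2', 'r6'] at ['0xed', '0xec', '0xeb']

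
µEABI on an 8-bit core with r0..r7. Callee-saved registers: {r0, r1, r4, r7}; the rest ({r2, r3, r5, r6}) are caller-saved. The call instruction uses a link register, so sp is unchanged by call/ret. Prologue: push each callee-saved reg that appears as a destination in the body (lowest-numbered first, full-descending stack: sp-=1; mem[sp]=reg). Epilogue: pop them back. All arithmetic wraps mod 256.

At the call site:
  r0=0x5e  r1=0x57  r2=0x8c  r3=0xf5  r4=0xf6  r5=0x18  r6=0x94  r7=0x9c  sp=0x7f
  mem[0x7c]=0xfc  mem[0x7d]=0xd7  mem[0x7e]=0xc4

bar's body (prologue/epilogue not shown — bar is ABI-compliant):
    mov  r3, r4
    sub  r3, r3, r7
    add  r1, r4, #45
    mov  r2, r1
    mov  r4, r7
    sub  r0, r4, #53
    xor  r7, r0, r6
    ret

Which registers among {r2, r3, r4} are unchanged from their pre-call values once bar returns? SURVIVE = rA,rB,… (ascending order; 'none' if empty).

prologue: push r0 → mem[0x7e]=0x5e, sp=0x7e
prologue: push r1 → mem[0x7d]=0x57, sp=0x7d
prologue: push r4 → mem[0x7c]=0xf6, sp=0x7c
prologue: push r7 → mem[0x7b]=0x9c, sp=0x7b
body[0] mov  r3, r4 → r3=0xf6
body[1] sub  r3, r3, r7 → r3=0x5a
body[2] add  r1, r4, #45 → r1=0x23
body[3] mov  r2, r1 → r2=0x23
body[4] mov  r4, r7 → r4=0x9c
body[5] sub  r0, r4, #53 → r0=0x67
body[6] xor  r7, r0, r6 → r7=0xf3
epilogue: pop r7=0x9c, sp=0x7c
epilogue: pop r4=0xf6, sp=0x7d
epilogue: pop r1=0x57, sp=0x7e
epilogue: pop r0=0x5e, sp=0x7f
r2: caller-saved, written=True
r3: caller-saved, written=True
r4: callee-saved, written=True

SURVIVE = r4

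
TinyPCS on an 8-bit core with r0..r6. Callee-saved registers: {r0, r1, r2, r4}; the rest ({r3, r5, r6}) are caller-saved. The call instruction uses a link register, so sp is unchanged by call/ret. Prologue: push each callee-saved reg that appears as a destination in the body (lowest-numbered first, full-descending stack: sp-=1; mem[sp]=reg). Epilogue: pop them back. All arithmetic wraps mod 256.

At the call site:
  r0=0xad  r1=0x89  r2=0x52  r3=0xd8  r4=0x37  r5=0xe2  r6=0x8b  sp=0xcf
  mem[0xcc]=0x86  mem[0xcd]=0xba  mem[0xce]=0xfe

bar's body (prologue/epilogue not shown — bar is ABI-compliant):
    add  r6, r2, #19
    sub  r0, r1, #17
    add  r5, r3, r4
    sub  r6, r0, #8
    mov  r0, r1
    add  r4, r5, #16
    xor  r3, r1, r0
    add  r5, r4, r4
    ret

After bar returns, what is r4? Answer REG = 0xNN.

REG = 0x37

prologue: push r0 → mem[0xce]=0xad, sp=0xce
prologue: push r4 → mem[0xcd]=0x37, sp=0xcd
body[0] add  r6, r2, #19 → r6=0x65
body[1] sub  r0, r1, #17 → r0=0x78
body[2] add  r5, r3, r4 → r5=0x0f
body[3] sub  r6, r0, #8 → r6=0x70
body[4] mov  r0, r1 → r0=0x89
body[5] add  r4, r5, #16 → r4=0x1f
body[6] xor  r3, r1, r0 → r3=0x00
body[7] add  r5, r4, r4 → r5=0x3e
epilogue: pop r4=0x37, sp=0xce
epilogue: pop r0=0xad, sp=0xcf
r4 is callee-saved → restored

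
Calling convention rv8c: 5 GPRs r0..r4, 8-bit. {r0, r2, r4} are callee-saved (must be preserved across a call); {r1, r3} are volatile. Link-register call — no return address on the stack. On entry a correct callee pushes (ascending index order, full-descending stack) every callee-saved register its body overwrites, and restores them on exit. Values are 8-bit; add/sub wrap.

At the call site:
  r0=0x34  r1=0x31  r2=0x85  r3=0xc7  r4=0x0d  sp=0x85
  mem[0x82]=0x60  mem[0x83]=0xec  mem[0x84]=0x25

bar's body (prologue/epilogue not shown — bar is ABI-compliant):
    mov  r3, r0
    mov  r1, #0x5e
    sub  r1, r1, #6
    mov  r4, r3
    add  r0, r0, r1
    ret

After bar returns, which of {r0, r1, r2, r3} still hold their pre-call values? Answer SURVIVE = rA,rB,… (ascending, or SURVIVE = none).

SURVIVE = r0,r2

prologue: push r0 → mem[0x84]=0x34, sp=0x84
prologue: push r4 → mem[0x83]=0x0d, sp=0x83
body[0] mov  r3, r0 → r3=0x34
body[1] mov  r1, #0x5e → r1=0x5e
body[2] sub  r1, r1, #6 → r1=0x58
body[3] mov  r4, r3 → r4=0x34
body[4] add  r0, r0, r1 → r0=0x8c
epilogue: pop r4=0x0d, sp=0x84
epilogue: pop r0=0x34, sp=0x85
r0: callee-saved, written=True
r1: caller-saved, written=True
r2: callee-saved, written=False
r3: caller-saved, written=True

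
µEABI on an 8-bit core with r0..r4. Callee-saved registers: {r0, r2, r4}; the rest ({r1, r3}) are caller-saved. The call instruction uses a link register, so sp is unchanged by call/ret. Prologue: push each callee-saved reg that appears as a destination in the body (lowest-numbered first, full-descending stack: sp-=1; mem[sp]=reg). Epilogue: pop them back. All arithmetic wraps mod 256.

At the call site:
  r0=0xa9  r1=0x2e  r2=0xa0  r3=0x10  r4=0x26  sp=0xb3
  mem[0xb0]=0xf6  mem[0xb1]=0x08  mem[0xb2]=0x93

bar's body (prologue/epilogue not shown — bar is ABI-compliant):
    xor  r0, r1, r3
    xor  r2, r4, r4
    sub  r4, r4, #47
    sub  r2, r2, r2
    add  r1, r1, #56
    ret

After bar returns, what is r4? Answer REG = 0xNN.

prologue: push r0 -> mem[0xb2]=0xa9, sp=0xb2
prologue: push r2 -> mem[0xb1]=0xa0, sp=0xb1
prologue: push r4 -> mem[0xb0]=0x26, sp=0xb0
body[0] xor  r0, r1, r3 -> r0=0x3e
body[1] xor  r2, r4, r4 -> r2=0x00
body[2] sub  r4, r4, #47 -> r4=0xf7
body[3] sub  r2, r2, r2 -> r2=0x00
body[4] add  r1, r1, #56 -> r1=0x66
epilogue: pop r4=0x26, sp=0xb1
epilogue: pop r2=0xa0, sp=0xb2
epilogue: pop r0=0xa9, sp=0xb3
r4 is callee-saved -> restored

REG = 0x26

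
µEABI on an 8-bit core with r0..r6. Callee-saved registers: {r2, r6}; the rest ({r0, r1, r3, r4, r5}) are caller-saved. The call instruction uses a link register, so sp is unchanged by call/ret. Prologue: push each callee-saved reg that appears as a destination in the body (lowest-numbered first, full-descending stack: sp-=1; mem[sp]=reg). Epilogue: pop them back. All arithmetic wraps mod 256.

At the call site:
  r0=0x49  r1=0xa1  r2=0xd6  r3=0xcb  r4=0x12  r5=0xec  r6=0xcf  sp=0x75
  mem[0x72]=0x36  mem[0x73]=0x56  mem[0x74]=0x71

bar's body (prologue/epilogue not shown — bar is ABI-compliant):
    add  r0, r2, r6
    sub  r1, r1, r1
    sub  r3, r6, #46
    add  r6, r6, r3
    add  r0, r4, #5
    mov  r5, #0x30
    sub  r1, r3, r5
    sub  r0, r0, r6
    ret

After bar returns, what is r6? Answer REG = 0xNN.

prologue: push r6 -> mem[0x74]=0xcf, sp=0x74
body[0] add  r0, r2, r6 -> r0=0xa5
body[1] sub  r1, r1, r1 -> r1=0x00
body[2] sub  r3, r6, #46 -> r3=0xa1
body[3] add  r6, r6, r3 -> r6=0x70
body[4] add  r0, r4, #5 -> r0=0x17
body[5] mov  r5, #0x30 -> r5=0x30
body[6] sub  r1, r3, r5 -> r1=0x71
body[7] sub  r0, r0, r6 -> r0=0xa7
epilogue: pop r6=0xcf, sp=0x75
r6 is callee-saved -> restored

REG = 0xcf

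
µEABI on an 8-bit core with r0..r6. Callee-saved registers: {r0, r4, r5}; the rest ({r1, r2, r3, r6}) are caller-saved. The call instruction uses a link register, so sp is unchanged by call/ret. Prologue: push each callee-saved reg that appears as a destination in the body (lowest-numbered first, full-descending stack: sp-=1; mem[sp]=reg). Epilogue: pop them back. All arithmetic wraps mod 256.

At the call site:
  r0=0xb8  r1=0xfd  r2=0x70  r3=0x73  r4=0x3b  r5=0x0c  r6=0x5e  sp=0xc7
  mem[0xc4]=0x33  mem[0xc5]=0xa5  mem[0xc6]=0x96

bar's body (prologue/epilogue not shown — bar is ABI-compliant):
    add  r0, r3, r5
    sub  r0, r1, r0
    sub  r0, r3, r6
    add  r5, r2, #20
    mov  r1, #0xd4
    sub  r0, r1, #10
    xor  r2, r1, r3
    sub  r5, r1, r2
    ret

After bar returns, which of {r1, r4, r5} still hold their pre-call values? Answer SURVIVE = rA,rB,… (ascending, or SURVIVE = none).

SURVIVE = r4,r5

prologue: push r0 -> mem[0xc6]=0xb8, sp=0xc6
prologue: push r5 -> mem[0xc5]=0x0c, sp=0xc5
body[0] add  r0, r3, r5 -> r0=0x7f
body[1] sub  r0, r1, r0 -> r0=0x7e
body[2] sub  r0, r3, r6 -> r0=0x15
body[3] add  r5, r2, #20 -> r5=0x84
body[4] mov  r1, #0xd4 -> r1=0xd4
body[5] sub  r0, r1, #10 -> r0=0xca
body[6] xor  r2, r1, r3 -> r2=0xa7
body[7] sub  r5, r1, r2 -> r5=0x2d
epilogue: pop r5=0x0c, sp=0xc6
epilogue: pop r0=0xb8, sp=0xc7
r1: caller-saved, written=True
r4: callee-saved, written=False
r5: callee-saved, written=True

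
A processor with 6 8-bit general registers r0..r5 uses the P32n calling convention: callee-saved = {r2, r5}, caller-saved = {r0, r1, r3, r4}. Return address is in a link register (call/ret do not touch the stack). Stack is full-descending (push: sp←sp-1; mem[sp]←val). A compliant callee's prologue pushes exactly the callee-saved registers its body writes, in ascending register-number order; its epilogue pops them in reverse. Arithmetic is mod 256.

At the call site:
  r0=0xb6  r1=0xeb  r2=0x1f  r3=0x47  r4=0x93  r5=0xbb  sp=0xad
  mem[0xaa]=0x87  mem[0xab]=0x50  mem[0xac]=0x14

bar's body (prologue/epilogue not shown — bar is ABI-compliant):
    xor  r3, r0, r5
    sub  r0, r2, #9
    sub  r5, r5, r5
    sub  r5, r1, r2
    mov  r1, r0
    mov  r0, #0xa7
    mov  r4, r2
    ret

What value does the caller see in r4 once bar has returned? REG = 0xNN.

REG = 0x1f

prologue: push r5 → mem[0xac]=0xbb, sp=0xac
body[0] xor  r3, r0, r5 → r3=0x0d
body[1] sub  r0, r2, #9 → r0=0x16
body[2] sub  r5, r5, r5 → r5=0x00
body[3] sub  r5, r1, r2 → r5=0xcc
body[4] mov  r1, r0 → r1=0x16
body[5] mov  r0, #0xa7 → r0=0xa7
body[6] mov  r4, r2 → r4=0x1f
epilogue: pop r5=0xbb, sp=0xad
r4 is caller-saved → body value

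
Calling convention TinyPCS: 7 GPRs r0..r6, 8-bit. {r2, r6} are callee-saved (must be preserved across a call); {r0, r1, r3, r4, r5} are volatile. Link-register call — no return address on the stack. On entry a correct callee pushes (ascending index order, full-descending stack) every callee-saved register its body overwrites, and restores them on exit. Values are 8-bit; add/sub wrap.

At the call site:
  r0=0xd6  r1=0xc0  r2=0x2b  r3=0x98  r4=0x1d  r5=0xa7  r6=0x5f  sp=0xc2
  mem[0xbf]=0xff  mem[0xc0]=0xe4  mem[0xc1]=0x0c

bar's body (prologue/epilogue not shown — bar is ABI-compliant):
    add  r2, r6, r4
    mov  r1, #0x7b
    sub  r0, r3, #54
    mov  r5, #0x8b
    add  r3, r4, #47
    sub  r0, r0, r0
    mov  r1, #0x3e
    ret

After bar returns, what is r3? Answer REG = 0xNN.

prologue: push r2 -> mem[0xc1]=0x2b, sp=0xc1
body[0] add  r2, r6, r4 -> r2=0x7c
body[1] mov  r1, #0x7b -> r1=0x7b
body[2] sub  r0, r3, #54 -> r0=0x62
body[3] mov  r5, #0x8b -> r5=0x8b
body[4] add  r3, r4, #47 -> r3=0x4c
body[5] sub  r0, r0, r0 -> r0=0x00
body[6] mov  r1, #0x3e -> r1=0x3e
epilogue: pop r2=0x2b, sp=0xc2
r3 is caller-saved -> body value

REG = 0x4c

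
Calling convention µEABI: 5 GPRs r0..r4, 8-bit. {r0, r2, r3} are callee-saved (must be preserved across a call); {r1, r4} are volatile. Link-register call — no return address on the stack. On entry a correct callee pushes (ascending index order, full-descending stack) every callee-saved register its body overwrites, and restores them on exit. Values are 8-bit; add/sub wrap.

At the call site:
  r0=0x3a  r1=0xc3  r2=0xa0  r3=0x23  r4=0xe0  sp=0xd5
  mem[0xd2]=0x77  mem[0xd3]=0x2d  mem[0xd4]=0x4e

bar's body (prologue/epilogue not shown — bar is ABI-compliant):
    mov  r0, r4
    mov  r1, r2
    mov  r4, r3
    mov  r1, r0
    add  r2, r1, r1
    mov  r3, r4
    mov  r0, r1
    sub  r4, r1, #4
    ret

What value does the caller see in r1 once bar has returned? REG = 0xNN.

REG = 0xe0

prologue: push r0 -> mem[0xd4]=0x3a, sp=0xd4
prologue: push r2 -> mem[0xd3]=0xa0, sp=0xd3
prologue: push r3 -> mem[0xd2]=0x23, sp=0xd2
body[0] mov  r0, r4 -> r0=0xe0
body[1] mov  r1, r2 -> r1=0xa0
body[2] mov  r4, r3 -> r4=0x23
body[3] mov  r1, r0 -> r1=0xe0
body[4] add  r2, r1, r1 -> r2=0xc0
body[5] mov  r3, r4 -> r3=0x23
body[6] mov  r0, r1 -> r0=0xe0
body[7] sub  r4, r1, #4 -> r4=0xdc
epilogue: pop r3=0x23, sp=0xd3
epilogue: pop r2=0xa0, sp=0xd4
epilogue: pop r0=0x3a, sp=0xd5
r1 is caller-saved -> body value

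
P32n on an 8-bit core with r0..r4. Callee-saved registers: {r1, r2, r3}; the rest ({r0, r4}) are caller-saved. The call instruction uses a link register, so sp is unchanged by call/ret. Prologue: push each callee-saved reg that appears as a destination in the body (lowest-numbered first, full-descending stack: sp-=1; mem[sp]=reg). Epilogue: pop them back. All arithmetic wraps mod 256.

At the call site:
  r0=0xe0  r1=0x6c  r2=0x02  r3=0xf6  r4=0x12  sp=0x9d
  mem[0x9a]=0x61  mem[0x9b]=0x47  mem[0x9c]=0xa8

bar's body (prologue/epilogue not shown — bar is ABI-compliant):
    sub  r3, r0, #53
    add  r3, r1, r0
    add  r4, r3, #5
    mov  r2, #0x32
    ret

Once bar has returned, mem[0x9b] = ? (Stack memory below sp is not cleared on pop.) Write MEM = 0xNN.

prologue: push r2 → mem[0x9c]=0x02, sp=0x9c
prologue: push r3 → mem[0x9b]=0xf6, sp=0x9b
body[0] sub  r3, r0, #53 → r3=0xab
body[1] add  r3, r1, r0 → r3=0x4c
body[2] add  r4, r3, #5 → r4=0x51
body[3] mov  r2, #0x32 → r2=0x32
epilogue: pop r3=0xf6, sp=0x9c
epilogue: pop r2=0x02, sp=0x9d
prologue pushed ['r2', 'r3'] at ['0x9c', '0x9b']

MEM = 0xf6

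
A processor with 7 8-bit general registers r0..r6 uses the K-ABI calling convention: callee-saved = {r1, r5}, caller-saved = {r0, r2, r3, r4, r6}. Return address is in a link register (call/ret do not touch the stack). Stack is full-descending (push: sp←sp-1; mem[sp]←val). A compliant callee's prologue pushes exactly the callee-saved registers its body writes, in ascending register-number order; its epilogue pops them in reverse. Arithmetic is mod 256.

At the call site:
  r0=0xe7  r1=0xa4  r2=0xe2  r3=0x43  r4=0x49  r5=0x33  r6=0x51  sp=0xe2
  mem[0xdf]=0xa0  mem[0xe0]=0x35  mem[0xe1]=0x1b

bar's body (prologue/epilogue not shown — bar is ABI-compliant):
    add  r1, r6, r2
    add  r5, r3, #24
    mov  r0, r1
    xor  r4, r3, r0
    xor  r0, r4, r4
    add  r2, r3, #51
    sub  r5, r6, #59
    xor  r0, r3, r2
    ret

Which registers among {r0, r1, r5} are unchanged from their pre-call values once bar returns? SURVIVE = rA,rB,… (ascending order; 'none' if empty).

prologue: push r1 -> mem[0xe1]=0xa4, sp=0xe1
prologue: push r5 -> mem[0xe0]=0x33, sp=0xe0
body[0] add  r1, r6, r2 -> r1=0x33
body[1] add  r5, r3, #24 -> r5=0x5b
body[2] mov  r0, r1 -> r0=0x33
body[3] xor  r4, r3, r0 -> r4=0x70
body[4] xor  r0, r4, r4 -> r0=0x00
body[5] add  r2, r3, #51 -> r2=0x76
body[6] sub  r5, r6, #59 -> r5=0x16
body[7] xor  r0, r3, r2 -> r0=0x35
epilogue: pop r5=0x33, sp=0xe1
epilogue: pop r1=0xa4, sp=0xe2
r0: caller-saved, written=True
r1: callee-saved, written=True
r5: callee-saved, written=True

SURVIVE = r1,r5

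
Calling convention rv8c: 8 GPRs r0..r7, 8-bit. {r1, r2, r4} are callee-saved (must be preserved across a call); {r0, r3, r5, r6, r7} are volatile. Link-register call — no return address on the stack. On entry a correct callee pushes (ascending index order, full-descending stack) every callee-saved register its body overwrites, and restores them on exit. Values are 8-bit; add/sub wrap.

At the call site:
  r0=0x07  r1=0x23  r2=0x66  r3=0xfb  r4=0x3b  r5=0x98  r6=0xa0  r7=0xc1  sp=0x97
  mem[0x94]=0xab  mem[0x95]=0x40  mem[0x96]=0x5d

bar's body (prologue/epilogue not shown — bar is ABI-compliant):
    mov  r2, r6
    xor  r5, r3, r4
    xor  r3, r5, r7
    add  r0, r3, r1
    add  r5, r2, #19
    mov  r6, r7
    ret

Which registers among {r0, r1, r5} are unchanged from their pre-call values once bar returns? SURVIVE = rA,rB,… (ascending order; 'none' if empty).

SURVIVE = r1

prologue: push r2 → mem[0x96]=0x66, sp=0x96
body[0] mov  r2, r6 → r2=0xa0
body[1] xor  r5, r3, r4 → r5=0xc0
body[2] xor  r3, r5, r7 → r3=0x01
body[3] add  r0, r3, r1 → r0=0x24
body[4] add  r5, r2, #19 → r5=0xb3
body[5] mov  r6, r7 → r6=0xc1
epilogue: pop r2=0x66, sp=0x97
r0: caller-saved, written=True
r1: callee-saved, written=False
r5: caller-saved, written=True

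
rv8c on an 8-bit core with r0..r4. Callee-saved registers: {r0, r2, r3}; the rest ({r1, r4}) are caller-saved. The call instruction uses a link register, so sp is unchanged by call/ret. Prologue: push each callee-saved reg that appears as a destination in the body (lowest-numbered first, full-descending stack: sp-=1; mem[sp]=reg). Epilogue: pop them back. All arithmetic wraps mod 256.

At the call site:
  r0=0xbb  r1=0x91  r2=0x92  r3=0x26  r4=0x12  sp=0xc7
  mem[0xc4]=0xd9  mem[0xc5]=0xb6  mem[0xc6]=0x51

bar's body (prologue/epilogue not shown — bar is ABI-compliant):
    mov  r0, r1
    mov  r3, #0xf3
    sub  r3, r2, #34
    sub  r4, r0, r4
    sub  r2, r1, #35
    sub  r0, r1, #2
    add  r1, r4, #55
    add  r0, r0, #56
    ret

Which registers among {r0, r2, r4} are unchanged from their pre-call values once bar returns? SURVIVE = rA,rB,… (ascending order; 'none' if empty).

SURVIVE = r0,r2

prologue: push r0 → mem[0xc6]=0xbb, sp=0xc6
prologue: push r2 → mem[0xc5]=0x92, sp=0xc5
prologue: push r3 → mem[0xc4]=0x26, sp=0xc4
body[0] mov  r0, r1 → r0=0x91
body[1] mov  r3, #0xf3 → r3=0xf3
body[2] sub  r3, r2, #34 → r3=0x70
body[3] sub  r4, r0, r4 → r4=0x7f
body[4] sub  r2, r1, #35 → r2=0x6e
body[5] sub  r0, r1, #2 → r0=0x8f
body[6] add  r1, r4, #55 → r1=0xb6
body[7] add  r0, r0, #56 → r0=0xc7
epilogue: pop r3=0x26, sp=0xc5
epilogue: pop r2=0x92, sp=0xc6
epilogue: pop r0=0xbb, sp=0xc7
r0: callee-saved, written=True
r2: callee-saved, written=True
r4: caller-saved, written=True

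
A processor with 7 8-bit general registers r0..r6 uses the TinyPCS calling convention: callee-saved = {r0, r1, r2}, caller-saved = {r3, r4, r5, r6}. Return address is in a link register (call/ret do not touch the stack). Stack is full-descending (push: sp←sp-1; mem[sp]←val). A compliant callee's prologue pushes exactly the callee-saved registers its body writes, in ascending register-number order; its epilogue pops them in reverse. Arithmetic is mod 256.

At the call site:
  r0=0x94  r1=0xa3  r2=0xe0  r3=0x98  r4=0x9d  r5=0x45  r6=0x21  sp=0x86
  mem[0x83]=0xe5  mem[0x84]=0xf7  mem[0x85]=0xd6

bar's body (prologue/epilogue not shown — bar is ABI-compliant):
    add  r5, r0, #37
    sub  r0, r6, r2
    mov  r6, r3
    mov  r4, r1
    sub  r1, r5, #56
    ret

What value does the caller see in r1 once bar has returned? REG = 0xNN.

REG = 0xa3

prologue: push r0 -> mem[0x85]=0x94, sp=0x85
prologue: push r1 -> mem[0x84]=0xa3, sp=0x84
body[0] add  r5, r0, #37 -> r5=0xb9
body[1] sub  r0, r6, r2 -> r0=0x41
body[2] mov  r6, r3 -> r6=0x98
body[3] mov  r4, r1 -> r4=0xa3
body[4] sub  r1, r5, #56 -> r1=0x81
epilogue: pop r1=0xa3, sp=0x85
epilogue: pop r0=0x94, sp=0x86
r1 is callee-saved -> restored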